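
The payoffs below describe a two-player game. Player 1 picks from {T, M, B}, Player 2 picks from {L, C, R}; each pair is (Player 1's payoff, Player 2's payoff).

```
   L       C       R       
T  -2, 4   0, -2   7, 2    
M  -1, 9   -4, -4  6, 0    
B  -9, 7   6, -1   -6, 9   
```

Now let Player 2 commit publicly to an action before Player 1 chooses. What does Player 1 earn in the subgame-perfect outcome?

-1

Backward induction with Player 2 moving first.
- L: BR = M, leader payoff 9.
- C: BR = B, leader payoff -1.
- R: BR = T, leader payoff 2.
Maximizing over 9, -1, 2, Player 2 chooses L. Subgame-perfect outcome: (M, L) with payoffs (-1, 9).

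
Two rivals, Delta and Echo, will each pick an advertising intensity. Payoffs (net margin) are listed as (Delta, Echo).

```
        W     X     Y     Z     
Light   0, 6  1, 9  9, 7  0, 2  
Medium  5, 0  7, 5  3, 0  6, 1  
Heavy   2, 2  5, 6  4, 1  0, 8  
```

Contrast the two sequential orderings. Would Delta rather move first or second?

If Delta leads: Echo's best replies are Light→X, Medium→X, Heavy→Z; Delta's induced payoffs 1, 7, 0; outcome (Medium, X), payoffs (7, 5).
If Echo leads: Delta's best replies are W→Medium, X→Medium, Y→Light, Z→Medium; Echo's induced payoffs 0, 5, 7, 1; outcome (Light, Y), payoffs (9, 7).
Delta gets 7 moving first and 9 moving second, so Delta prefers to move second.

second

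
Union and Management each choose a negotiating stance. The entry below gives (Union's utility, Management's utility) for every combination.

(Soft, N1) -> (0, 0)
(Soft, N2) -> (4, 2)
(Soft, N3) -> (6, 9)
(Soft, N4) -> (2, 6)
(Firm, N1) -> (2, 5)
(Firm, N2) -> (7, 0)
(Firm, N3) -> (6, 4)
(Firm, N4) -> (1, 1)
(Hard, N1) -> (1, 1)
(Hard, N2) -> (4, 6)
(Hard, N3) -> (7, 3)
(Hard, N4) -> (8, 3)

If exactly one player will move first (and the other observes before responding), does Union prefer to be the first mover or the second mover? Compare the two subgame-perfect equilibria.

If Union leads: Management's best replies are Soft→N3, Firm→N1, Hard→N2; Union's induced payoffs 6, 2, 4; outcome (Soft, N3), payoffs (6, 9).
If Management leads: Union's best replies are N1→Firm, N2→Firm, N3→Hard, N4→Hard; Management's induced payoffs 5, 0, 3, 3; outcome (Firm, N1), payoffs (2, 5).
Union gets 6 moving first and 2 moving second, so Union prefers to move first.

first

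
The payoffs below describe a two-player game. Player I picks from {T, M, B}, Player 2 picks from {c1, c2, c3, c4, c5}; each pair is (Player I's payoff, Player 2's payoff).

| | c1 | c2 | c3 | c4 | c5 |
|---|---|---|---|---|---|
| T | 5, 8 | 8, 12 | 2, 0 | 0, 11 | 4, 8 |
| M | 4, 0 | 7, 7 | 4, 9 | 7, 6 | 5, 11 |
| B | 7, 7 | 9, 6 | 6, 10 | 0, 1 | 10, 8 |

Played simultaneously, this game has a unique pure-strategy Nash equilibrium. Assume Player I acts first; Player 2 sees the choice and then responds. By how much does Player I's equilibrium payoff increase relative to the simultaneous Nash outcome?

2

Work backward from Player 2's decision.
- T → Player 2 plays c2 (best of 8, 12, 0, 11, 8); Player I gets 8.
- M → Player 2 plays c5 (best of 0, 7, 9, 6, 11); Player I gets 5.
- B → Player 2 plays c3 (best of 7, 6, 10, 1, 8); Player I gets 6.
Maximizing over 8, 5, 6, Player I chooses T. Subgame-perfect outcome: (T, c2) with payoffs (8, 12).
Now find the simultaneous Nash equilibrium.
Player I's best replies: c1→B; c2→B; c3→B; c4→M; c5→B.
Player 2's best replies: T→c2; M→c5; B→c3.
The unique mutual best reply is (B, c3), giving (6, 10).
Player I's commitment gain: 8 − 6 = 2.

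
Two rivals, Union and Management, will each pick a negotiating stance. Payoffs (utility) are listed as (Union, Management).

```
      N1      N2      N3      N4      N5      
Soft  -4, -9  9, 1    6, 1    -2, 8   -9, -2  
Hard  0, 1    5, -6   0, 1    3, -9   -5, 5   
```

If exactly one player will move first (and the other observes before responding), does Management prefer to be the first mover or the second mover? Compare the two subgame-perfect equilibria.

If Union leads: Management's best replies are Soft→N4, Hard→N5; Union's induced payoffs -2, -5; outcome (Soft, N4), payoffs (-2, 8).
If Management leads: Union's best replies are N1→Hard, N2→Soft, N3→Soft, N4→Hard, N5→Hard; Management's induced payoffs 1, 1, 1, -9, 5; outcome (Hard, N5), payoffs (-5, 5).
Management gets 5 moving first and 8 moving second, so Management prefers to move second.

second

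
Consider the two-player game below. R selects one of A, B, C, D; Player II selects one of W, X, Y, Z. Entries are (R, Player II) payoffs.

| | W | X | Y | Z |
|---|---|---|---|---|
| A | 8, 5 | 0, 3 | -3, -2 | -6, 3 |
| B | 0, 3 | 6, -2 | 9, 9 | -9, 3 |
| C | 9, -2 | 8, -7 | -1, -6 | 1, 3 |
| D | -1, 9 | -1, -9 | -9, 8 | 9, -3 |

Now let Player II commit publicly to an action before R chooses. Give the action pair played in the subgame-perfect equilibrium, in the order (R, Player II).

(B, Y)

Work backward from R's decision.
- W: R compares 8, 0, 9, -1 and picks C; Player II would get -2.
- X: R compares 0, 6, 8, -1 and picks C; Player II would get -7.
- Y: R compares -3, 9, -1, -9 and picks B; Player II would get 9.
- Z: R compares -6, -9, 1, 9 and picks D; Player II would get -3.
Player II's induced payoffs are -2, -7, 9, -3, so Player II commits to Y. Subgame-perfect outcome: (B, Y) with payoffs (9, 9).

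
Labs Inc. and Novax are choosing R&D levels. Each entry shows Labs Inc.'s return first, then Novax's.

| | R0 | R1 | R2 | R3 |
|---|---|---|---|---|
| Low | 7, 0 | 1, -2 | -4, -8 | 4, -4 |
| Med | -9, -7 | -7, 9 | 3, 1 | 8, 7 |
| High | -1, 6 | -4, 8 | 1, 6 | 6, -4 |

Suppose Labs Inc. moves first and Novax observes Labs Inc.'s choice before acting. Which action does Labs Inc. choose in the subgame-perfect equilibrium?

Solve by backward induction (Labs Inc. leads).
- Low: BR = R0, leader payoff 7.
- Med: BR = R1, leader payoff -7.
- High: BR = R1, leader payoff -4.
Among 7, -7, -4, the best is 7 at Low. Subgame-perfect outcome: (Low, R0) with payoffs (7, 0).

Low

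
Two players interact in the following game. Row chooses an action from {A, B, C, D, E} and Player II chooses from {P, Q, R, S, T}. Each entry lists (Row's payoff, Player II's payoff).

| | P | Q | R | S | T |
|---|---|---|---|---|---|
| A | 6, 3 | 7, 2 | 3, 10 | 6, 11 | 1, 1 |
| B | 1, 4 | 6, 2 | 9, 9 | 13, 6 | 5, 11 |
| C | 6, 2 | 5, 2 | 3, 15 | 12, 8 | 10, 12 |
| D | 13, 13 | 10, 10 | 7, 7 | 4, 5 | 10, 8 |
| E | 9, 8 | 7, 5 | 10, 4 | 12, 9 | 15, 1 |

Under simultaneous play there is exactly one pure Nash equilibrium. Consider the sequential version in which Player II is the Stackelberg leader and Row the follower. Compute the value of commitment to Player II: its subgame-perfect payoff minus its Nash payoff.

0

Work backward from Row's decision.
- P → Row plays D (best of 6, 1, 6, 13, 9); Player II gets 13.
- Q → Row plays D (best of 7, 6, 5, 10, 7); Player II gets 10.
- R → Row plays E (best of 3, 9, 3, 7, 10); Player II gets 4.
- S → Row plays B (best of 6, 13, 12, 4, 12); Player II gets 6.
- T → Row plays E (best of 1, 5, 10, 10, 15); Player II gets 1.
Player II's induced payoffs are 13, 10, 4, 6, 1, so Player II commits to P. Subgame-perfect outcome: (D, P) with payoffs (13, 13).
Under simultaneous play:
Row's best replies: P→D; Q→D; R→E; S→B; T→E.
Player II's best replies: A→S; B→T; C→R; D→P; E→S.
The unique mutual best reply is (D, P), giving (13, 13).
Player II's commitment gain: 13 − 13 = 0.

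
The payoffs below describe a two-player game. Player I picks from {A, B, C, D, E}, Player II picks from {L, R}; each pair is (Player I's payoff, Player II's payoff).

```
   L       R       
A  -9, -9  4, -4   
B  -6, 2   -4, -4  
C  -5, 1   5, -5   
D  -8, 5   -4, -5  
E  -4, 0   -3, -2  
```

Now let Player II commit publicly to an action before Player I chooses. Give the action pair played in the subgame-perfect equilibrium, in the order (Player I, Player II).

Solve by backward induction (Player II leads).
- L: Player I compares -9, -6, -5, -8, -4 and picks E; Player II would get 0.
- R: Player I compares 4, -4, 5, -4, -3 and picks C; Player II would get -5.
Maximizing over 0, -5, Player II chooses L. Subgame-perfect outcome: (E, L) with payoffs (-4, 0).

(E, L)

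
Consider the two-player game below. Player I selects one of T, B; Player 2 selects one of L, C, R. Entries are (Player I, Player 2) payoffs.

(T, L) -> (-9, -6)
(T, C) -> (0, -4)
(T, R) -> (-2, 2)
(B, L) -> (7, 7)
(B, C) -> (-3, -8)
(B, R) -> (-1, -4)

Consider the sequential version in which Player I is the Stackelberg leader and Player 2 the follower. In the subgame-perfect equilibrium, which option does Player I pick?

B

Solve by backward induction (Player I leads).
- T: BR = R, leader payoff -2.
- B: BR = L, leader payoff 7.
Player I's induced payoffs are -2, 7, so Player I commits to B. Subgame-perfect outcome: (B, L) with payoffs (7, 7).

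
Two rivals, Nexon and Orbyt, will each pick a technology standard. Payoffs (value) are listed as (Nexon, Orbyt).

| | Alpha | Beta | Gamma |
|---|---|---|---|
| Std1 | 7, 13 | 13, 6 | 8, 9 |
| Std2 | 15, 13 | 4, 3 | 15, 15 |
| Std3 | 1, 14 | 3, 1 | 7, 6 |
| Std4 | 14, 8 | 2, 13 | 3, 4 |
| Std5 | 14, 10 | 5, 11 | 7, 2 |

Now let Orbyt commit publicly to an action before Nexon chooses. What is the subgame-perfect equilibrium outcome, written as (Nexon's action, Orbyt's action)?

(Std2, Gamma)

Backward induction with Orbyt moving first.
- Alpha → Nexon plays Std2 (best of 7, 15, 1, 14, 14); Orbyt gets 13.
- Beta → Nexon plays Std1 (best of 13, 4, 3, 2, 5); Orbyt gets 6.
- Gamma → Nexon plays Std2 (best of 8, 15, 7, 3, 7); Orbyt gets 15.
Among 13, 6, 15, the best is 15 at Gamma. Subgame-perfect outcome: (Std2, Gamma) with payoffs (15, 15).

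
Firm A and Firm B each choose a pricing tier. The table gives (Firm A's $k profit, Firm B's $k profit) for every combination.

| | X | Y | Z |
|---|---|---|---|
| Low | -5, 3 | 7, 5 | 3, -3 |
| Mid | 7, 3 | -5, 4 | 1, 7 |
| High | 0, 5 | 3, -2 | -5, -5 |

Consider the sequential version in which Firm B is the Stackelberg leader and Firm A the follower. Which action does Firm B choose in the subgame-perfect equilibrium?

Y

Solve by backward induction (Firm B leads).
- X: Firm A compares -5, 7, 0 and picks Mid; Firm B would get 3.
- Y: Firm A compares 7, -5, 3 and picks Low; Firm B would get 5.
- Z: Firm A compares 3, 1, -5 and picks Low; Firm B would get -3.
Among 3, 5, -3, the best is 5 at Y. Subgame-perfect outcome: (Low, Y) with payoffs (7, 5).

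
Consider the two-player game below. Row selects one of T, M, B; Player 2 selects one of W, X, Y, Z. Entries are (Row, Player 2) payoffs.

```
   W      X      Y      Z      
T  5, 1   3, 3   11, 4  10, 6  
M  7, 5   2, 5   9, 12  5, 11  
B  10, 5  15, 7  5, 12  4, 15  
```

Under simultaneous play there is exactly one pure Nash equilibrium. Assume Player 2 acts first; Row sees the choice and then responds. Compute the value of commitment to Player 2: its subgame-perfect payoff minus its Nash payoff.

1

Work backward from Row's decision.
- W → Row plays B (best of 5, 7, 10); Player 2 gets 5.
- X → Row plays B (best of 3, 2, 15); Player 2 gets 7.
- Y → Row plays T (best of 11, 9, 5); Player 2 gets 4.
- Z → Row plays T (best of 10, 5, 4); Player 2 gets 6.
Maximizing over 5, 7, 4, 6, Player 2 chooses X. Subgame-perfect outcome: (B, X) with payoffs (15, 7).
Under simultaneous play:
Row's best replies: W→B; X→B; Y→T; Z→T.
Player 2's best replies: T→Z; M→Y; B→Z.
The unique mutual best reply is (T, Z), giving (10, 6).
Player 2's commitment gain: 7 − 6 = 1.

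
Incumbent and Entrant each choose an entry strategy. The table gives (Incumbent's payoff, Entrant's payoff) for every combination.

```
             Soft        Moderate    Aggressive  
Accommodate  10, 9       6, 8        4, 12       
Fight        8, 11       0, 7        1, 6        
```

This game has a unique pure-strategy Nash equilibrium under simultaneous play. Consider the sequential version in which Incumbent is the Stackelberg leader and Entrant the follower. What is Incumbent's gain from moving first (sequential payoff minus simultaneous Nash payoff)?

4

Solve by backward induction (Incumbent leads).
- Accommodate → Entrant plays Aggressive (best of 9, 8, 12); Incumbent gets 4.
- Fight → Entrant plays Soft (best of 11, 7, 6); Incumbent gets 8.
Among 4, 8, the best is 8 at Fight. Subgame-perfect outcome: (Fight, Soft) with payoffs (8, 11).
Under simultaneous play:
Incumbent's best replies: Soft→Accommodate; Moderate→Accommodate; Aggressive→Accommodate.
Entrant's best replies: Accommodate→Aggressive; Fight→Soft.
The unique mutual best reply is (Accommodate, Aggressive), giving (4, 12).
Incumbent's commitment gain: 8 − 4 = 4.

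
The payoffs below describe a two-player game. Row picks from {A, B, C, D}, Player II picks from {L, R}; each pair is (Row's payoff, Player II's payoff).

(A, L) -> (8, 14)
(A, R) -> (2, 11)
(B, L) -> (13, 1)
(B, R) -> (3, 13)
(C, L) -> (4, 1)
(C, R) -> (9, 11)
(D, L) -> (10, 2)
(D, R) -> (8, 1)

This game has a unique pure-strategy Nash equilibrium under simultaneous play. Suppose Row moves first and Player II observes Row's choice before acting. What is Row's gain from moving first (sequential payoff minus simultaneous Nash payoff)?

Solve by backward induction (Row leads).
- A → Player II plays L (best of 14, 11); Row gets 8.
- B → Player II plays R (best of 1, 13); Row gets 3.
- C → Player II plays R (best of 1, 11); Row gets 9.
- D → Player II plays L (best of 2, 1); Row gets 10.
Row's induced payoffs are 8, 3, 9, 10, so Row commits to D. Subgame-perfect outcome: (D, L) with payoffs (10, 2).
For the simultaneous game, intersect best replies.
Row's best replies: L→B; R→C.
Player II's best replies: A→L; B→R; C→R; D→L.
The unique mutual best reply is (C, R), giving (9, 11).
Row's commitment gain: 10 − 9 = 1.

1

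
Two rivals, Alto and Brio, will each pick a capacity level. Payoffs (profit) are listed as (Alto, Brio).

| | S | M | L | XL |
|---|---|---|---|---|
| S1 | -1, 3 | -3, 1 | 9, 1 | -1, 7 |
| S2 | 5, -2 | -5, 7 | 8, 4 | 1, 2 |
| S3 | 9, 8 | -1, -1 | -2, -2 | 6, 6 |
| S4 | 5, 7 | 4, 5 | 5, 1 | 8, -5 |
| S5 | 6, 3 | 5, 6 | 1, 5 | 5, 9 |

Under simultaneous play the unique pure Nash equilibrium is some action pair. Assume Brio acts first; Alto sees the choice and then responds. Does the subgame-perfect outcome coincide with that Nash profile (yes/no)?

Alto best-responds to each possible Brio move:
- S: Alto compares -1, 5, 9, 5, 6 and picks S3; Brio would get 8.
- M: Alto compares -3, -5, -1, 4, 5 and picks S5; Brio would get 6.
- L: Alto compares 9, 8, -2, 5, 1 and picks S1; Brio would get 1.
- XL: Alto compares -1, 1, 6, 8, 5 and picks S4; Brio would get -5.
Maximizing over 8, 6, 1, -5, Brio chooses S. Subgame-perfect outcome: (S3, S) with payoffs (9, 8).
For the simultaneous game, intersect best replies.
Alto's best replies: S→S3; M→S5; L→S1; XL→S4.
Brio's best replies: S1→XL; S2→M; S3→S; S4→S; S5→XL.
The unique mutual best reply is (S3, S), giving (9, 8).
Sequential outcome (S3, S) coincides with the Nash profile (S3, S).

yes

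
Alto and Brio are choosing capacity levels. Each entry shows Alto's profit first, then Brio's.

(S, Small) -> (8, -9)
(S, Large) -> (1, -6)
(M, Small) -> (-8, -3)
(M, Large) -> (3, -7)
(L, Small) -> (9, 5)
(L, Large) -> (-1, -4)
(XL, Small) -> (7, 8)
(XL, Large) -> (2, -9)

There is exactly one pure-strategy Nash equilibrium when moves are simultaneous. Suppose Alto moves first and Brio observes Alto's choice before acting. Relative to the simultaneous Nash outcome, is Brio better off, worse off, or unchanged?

Solve by backward induction (Alto leads).
- S: Brio compares -9, -6 and picks Large; Alto would get 1.
- M: Brio compares -3, -7 and picks Small; Alto would get -8.
- L: Brio compares 5, -4 and picks Small; Alto would get 9.
- XL: Brio compares 8, -9 and picks Small; Alto would get 7.
Maximizing over 1, -8, 9, 7, Alto chooses L. Subgame-perfect outcome: (L, Small) with payoffs (9, 5).
Now find the simultaneous Nash equilibrium.
Alto's best replies: Small→L; Large→M.
Brio's best replies: S→Large; M→Small; L→Small; XL→Small.
The unique mutual best reply is (L, Small), giving (9, 5).
Brio earns 5 sequentially versus 5 at the Nash outcome: unchanged.

unchanged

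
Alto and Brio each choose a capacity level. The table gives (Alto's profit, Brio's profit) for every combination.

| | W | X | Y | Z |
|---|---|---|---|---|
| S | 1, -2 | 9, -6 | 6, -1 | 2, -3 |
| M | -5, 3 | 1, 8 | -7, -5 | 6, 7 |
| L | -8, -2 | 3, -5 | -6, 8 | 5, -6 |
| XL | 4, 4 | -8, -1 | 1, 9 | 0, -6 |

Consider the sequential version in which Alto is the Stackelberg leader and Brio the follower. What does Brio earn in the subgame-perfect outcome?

Work backward from Brio's decision.
- S: Brio compares -2, -6, -1, -3 and picks Y; Alto would get 6.
- M: Brio compares 3, 8, -5, 7 and picks X; Alto would get 1.
- L: Brio compares -2, -5, 8, -6 and picks Y; Alto would get -6.
- XL: Brio compares 4, -1, 9, -6 and picks Y; Alto would get 1.
Among 6, 1, -6, 1, the best is 6 at S. Subgame-perfect outcome: (S, Y) with payoffs (6, -1).

-1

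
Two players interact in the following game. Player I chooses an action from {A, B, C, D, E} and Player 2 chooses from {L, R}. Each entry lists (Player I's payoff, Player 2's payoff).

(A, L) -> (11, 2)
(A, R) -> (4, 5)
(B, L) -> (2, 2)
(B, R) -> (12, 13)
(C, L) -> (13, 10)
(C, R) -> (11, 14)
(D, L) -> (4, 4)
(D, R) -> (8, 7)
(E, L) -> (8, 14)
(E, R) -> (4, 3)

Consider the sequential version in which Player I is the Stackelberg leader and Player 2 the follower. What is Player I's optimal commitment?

Solve by backward induction (Player I leads).
- A: BR = R, leader payoff 4.
- B: BR = R, leader payoff 12.
- C: BR = R, leader payoff 11.
- D: BR = R, leader payoff 8.
- E: BR = L, leader payoff 8.
Among 4, 12, 11, 8, 8, the best is 12 at B. Subgame-perfect outcome: (B, R) with payoffs (12, 13).

B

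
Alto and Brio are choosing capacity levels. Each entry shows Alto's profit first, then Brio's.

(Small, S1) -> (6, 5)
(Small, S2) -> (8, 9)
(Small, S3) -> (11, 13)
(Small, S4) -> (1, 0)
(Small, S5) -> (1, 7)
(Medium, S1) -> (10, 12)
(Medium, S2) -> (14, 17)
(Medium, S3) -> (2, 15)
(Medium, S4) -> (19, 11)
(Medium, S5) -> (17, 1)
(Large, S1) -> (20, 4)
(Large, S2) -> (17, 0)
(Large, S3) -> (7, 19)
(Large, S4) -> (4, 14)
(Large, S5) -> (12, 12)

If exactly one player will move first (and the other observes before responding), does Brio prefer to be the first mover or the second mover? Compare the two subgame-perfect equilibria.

second

If Alto leads: Brio's best replies are Small→S3, Medium→S2, Large→S3; Alto's induced payoffs 11, 14, 7; outcome (Medium, S2), payoffs (14, 17).
If Brio leads: Alto's best replies are S1→Large, S2→Large, S3→Small, S4→Medium, S5→Medium; Brio's induced payoffs 4, 0, 13, 11, 1; outcome (Small, S3), payoffs (11, 13).
Brio gets 13 moving first and 17 moving second, so Brio prefers to move second.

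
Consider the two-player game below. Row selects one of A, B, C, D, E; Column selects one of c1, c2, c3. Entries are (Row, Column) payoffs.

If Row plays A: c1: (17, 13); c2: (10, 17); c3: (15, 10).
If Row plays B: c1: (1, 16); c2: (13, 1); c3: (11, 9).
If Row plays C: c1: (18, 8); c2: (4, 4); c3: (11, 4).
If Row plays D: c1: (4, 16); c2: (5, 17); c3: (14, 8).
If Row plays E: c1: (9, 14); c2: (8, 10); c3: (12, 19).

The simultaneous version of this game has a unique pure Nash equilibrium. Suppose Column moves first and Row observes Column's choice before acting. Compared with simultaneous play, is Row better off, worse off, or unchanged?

Work backward from Row's decision.
- c1 → Row plays C (best of 17, 1, 18, 4, 9); Column gets 8.
- c2 → Row plays B (best of 10, 13, 4, 5, 8); Column gets 1.
- c3 → Row plays A (best of 15, 11, 11, 14, 12); Column gets 10.
Maximizing over 8, 1, 10, Column chooses c3. Subgame-perfect outcome: (A, c3) with payoffs (15, 10).
Now find the simultaneous Nash equilibrium.
Row's best replies: c1→C; c2→B; c3→A.
Column's best replies: A→c2; B→c1; C→c1; D→c2; E→c3.
The unique mutual best reply is (C, c1), giving (18, 8).
Row earns 15 sequentially versus 18 at the Nash outcome: worse off.

worse off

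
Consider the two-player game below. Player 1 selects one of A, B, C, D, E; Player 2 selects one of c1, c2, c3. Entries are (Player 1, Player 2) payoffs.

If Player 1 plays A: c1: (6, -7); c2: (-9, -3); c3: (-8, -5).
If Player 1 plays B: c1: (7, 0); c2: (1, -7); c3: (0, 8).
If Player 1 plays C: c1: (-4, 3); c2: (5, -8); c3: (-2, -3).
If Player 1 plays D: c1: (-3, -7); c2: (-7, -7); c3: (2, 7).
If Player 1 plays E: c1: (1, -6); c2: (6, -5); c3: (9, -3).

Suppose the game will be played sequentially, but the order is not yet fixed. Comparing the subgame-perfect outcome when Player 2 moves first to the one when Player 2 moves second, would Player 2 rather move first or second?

If Player 1 leads: Player 2's best replies are A→c2, B→c3, C→c1, D→c3, E→c3; Player 1's induced payoffs -9, 0, -4, 2, 9; outcome (E, c3), payoffs (9, -3).
If Player 2 leads: Player 1's best replies are c1→B, c2→E, c3→E; Player 2's induced payoffs 0, -5, -3; outcome (B, c1), payoffs (7, 0).
Player 2 gets 0 moving first and -3 moving second, so Player 2 prefers to move first.

first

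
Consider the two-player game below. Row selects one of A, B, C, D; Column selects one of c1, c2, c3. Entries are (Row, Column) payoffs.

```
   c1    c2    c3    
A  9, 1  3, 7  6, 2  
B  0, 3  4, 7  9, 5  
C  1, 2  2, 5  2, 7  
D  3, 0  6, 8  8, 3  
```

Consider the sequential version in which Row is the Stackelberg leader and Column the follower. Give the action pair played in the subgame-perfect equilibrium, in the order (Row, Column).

(D, c2)

Column best-responds to each possible Row move:
- A → Column plays c2 (best of 1, 7, 2); Row gets 3.
- B → Column plays c2 (best of 3, 7, 5); Row gets 4.
- C → Column plays c3 (best of 2, 5, 7); Row gets 2.
- D → Column plays c2 (best of 0, 8, 3); Row gets 6.
Among 3, 4, 2, 6, the best is 6 at D. Subgame-perfect outcome: (D, c2) with payoffs (6, 8).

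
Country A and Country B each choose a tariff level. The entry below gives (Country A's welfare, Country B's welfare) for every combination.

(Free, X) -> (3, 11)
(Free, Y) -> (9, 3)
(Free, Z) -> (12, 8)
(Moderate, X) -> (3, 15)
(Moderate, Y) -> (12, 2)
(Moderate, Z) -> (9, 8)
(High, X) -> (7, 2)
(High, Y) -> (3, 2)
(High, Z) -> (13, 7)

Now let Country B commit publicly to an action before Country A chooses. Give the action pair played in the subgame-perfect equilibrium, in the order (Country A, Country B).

(High, Z)

Country A best-responds to each possible Country B move:
- X: Country A compares 3, 3, 7 and picks High; Country B would get 2.
- Y: Country A compares 9, 12, 3 and picks Moderate; Country B would get 2.
- Z: Country A compares 12, 9, 13 and picks High; Country B would get 7.
Among 2, 2, 7, the best is 7 at Z. Subgame-perfect outcome: (High, Z) with payoffs (13, 7).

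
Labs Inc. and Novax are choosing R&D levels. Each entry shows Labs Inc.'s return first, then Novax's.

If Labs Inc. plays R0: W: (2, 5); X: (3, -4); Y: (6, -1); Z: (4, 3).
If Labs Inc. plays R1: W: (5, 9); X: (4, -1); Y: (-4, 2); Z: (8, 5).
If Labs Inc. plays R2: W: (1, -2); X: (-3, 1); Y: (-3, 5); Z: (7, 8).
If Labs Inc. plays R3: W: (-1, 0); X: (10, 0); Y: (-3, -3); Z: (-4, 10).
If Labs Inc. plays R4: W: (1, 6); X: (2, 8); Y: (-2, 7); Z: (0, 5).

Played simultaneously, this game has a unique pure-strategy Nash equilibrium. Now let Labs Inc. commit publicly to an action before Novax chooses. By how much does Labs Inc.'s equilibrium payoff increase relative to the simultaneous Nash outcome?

2

Novax best-responds to each possible Labs Inc. move:
- R0: BR = W, leader payoff 2.
- R1: BR = W, leader payoff 5.
- R2: BR = Z, leader payoff 7.
- R3: BR = Z, leader payoff -4.
- R4: BR = X, leader payoff 2.
Maximizing over 2, 5, 7, -4, 2, Labs Inc. chooses R2. Subgame-perfect outcome: (R2, Z) with payoffs (7, 8).
Now find the simultaneous Nash equilibrium.
Labs Inc.'s best replies: W→R1; X→R3; Y→R0; Z→R1.
Novax's best replies: R0→W; R1→W; R2→Z; R3→Z; R4→X.
Only (R1, W) has each player best-responding; Nash payoffs (5, 9).
Labs Inc.'s commitment gain: 7 − 5 = 2.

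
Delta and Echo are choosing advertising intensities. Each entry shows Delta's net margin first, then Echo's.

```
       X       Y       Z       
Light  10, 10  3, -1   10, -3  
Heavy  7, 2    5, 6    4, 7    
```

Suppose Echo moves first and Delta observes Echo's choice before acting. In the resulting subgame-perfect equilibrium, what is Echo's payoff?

10

Work backward from Delta's decision.
- X: Delta compares 10, 7 and picks Light; Echo would get 10.
- Y: Delta compares 3, 5 and picks Heavy; Echo would get 6.
- Z: Delta compares 10, 4 and picks Light; Echo would get -3.
Maximizing over 10, 6, -3, Echo chooses X. Subgame-perfect outcome: (Light, X) with payoffs (10, 10).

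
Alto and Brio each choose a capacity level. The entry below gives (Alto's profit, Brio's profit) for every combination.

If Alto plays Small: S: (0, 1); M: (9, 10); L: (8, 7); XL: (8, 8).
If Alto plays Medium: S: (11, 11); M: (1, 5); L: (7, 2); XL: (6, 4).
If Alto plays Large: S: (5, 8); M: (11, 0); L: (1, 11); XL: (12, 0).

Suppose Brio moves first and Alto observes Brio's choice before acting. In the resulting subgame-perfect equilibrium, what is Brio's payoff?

Alto best-responds to each possible Brio move:
- S: BR = Medium, leader payoff 11.
- M: BR = Large, leader payoff 0.
- L: BR = Small, leader payoff 7.
- XL: BR = Large, leader payoff 0.
Brio's induced payoffs are 11, 0, 7, 0, so Brio commits to S. Subgame-perfect outcome: (Medium, S) with payoffs (11, 11).

11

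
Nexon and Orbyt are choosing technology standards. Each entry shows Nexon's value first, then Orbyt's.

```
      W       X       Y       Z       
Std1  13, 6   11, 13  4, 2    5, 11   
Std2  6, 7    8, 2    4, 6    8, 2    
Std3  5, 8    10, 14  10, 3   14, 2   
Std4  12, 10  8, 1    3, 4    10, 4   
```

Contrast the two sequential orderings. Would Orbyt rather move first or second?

first

If Nexon leads: Orbyt's best replies are Std1→X, Std2→W, Std3→X, Std4→W; Nexon's induced payoffs 11, 6, 10, 12; outcome (Std4, W), payoffs (12, 10).
If Orbyt leads: Nexon's best replies are W→Std1, X→Std1, Y→Std3, Z→Std3; Orbyt's induced payoffs 6, 13, 3, 2; outcome (Std1, X), payoffs (11, 13).
Orbyt gets 13 moving first and 10 moving second, so Orbyt prefers to move first.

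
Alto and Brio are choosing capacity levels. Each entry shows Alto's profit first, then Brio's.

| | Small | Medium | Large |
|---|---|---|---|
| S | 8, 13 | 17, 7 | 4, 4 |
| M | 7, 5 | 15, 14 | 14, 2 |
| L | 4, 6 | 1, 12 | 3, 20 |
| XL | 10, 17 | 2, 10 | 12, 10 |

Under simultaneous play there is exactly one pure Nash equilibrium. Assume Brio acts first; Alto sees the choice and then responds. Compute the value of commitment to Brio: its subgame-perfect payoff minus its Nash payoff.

0

Alto best-responds to each possible Brio move:
- Small: BR = XL, leader payoff 17.
- Medium: BR = S, leader payoff 7.
- Large: BR = M, leader payoff 2.
Among 17, 7, 2, the best is 17 at Small. Subgame-perfect outcome: (XL, Small) with payoffs (10, 17).
Now find the simultaneous Nash equilibrium.
Alto's best replies: Small→XL; Medium→S; Large→M.
Brio's best replies: S→Small; M→Medium; L→Large; XL→Small.
Only (XL, Small) has each player best-responding; Nash payoffs (10, 17).
Brio's commitment gain: 17 − 17 = 0.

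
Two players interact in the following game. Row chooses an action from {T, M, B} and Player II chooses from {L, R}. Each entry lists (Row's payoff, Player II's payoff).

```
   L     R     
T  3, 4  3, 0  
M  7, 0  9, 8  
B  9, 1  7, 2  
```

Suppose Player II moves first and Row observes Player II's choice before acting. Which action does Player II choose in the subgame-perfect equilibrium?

R

Row best-responds to each possible Player II move:
- L → Row plays B (best of 3, 7, 9); Player II gets 1.
- R → Row plays M (best of 3, 9, 7); Player II gets 8.
Player II's induced payoffs are 1, 8, so Player II commits to R. Subgame-perfect outcome: (M, R) with payoffs (9, 8).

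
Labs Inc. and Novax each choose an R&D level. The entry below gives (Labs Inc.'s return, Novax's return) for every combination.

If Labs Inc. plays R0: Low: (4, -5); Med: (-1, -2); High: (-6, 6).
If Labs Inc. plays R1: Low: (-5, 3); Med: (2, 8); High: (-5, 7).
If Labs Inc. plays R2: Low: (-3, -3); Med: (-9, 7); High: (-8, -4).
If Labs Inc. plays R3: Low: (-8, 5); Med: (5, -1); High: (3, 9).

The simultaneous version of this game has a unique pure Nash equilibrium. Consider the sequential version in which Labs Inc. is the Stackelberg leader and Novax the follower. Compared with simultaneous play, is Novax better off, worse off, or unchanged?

Novax best-responds to each possible Labs Inc. move:
- R0 → Novax plays High (best of -5, -2, 6); Labs Inc. gets -6.
- R1 → Novax plays Med (best of 3, 8, 7); Labs Inc. gets 2.
- R2 → Novax plays Med (best of -3, 7, -4); Labs Inc. gets -9.
- R3 → Novax plays High (best of 5, -1, 9); Labs Inc. gets 3.
Maximizing over -6, 2, -9, 3, Labs Inc. chooses R3. Subgame-perfect outcome: (R3, High) with payoffs (3, 9).
Under simultaneous play:
Labs Inc.'s best replies: Low→R0; Med→R3; High→R3.
Novax's best replies: R0→High; R1→Med; R2→Med; R3→High.
The unique mutual best reply is (R3, High), giving (3, 9).
Novax earns 9 sequentially versus 9 at the Nash outcome: unchanged.

unchanged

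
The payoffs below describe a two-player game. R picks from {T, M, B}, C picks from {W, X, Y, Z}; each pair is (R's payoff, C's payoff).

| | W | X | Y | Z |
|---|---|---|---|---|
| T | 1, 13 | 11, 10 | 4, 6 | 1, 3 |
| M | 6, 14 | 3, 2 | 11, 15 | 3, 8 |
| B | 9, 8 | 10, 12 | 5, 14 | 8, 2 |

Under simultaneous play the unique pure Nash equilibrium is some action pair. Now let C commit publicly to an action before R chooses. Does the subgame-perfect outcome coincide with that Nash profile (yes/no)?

yes

Work backward from R's decision.
- W → R plays B (best of 1, 6, 9); C gets 8.
- X → R plays T (best of 11, 3, 10); C gets 10.
- Y → R plays M (best of 4, 11, 5); C gets 15.
- Z → R plays B (best of 1, 3, 8); C gets 2.
Among 8, 10, 15, 2, the best is 15 at Y. Subgame-perfect outcome: (M, Y) with payoffs (11, 15).
Under simultaneous play:
R's best replies: W→B; X→T; Y→M; Z→B.
C's best replies: T→W; M→Y; B→Y.
Only (M, Y) has each player best-responding; Nash payoffs (11, 15).
Sequential outcome (M, Y) coincides with the Nash profile (M, Y).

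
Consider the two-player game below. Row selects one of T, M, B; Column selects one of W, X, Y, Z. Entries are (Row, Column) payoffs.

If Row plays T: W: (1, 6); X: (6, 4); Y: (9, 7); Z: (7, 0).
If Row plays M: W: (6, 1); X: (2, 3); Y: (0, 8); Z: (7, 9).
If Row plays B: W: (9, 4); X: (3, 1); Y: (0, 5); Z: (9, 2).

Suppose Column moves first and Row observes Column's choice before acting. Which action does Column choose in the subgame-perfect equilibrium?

Y

Backward induction with Column moving first.
- W: BR = B, leader payoff 4.
- X: BR = T, leader payoff 4.
- Y: BR = T, leader payoff 7.
- Z: BR = B, leader payoff 2.
Maximizing over 4, 4, 7, 2, Column chooses Y. Subgame-perfect outcome: (T, Y) with payoffs (9, 7).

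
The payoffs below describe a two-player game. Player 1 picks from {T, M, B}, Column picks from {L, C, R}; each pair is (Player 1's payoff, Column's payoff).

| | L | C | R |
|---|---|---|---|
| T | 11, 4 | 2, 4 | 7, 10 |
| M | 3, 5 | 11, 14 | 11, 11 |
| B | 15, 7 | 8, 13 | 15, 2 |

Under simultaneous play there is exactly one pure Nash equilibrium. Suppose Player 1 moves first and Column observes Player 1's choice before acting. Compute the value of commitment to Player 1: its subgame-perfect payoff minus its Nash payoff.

0

Column best-responds to each possible Player 1 move:
- T: BR = R, leader payoff 7.
- M: BR = C, leader payoff 11.
- B: BR = C, leader payoff 8.
Among 7, 11, 8, the best is 11 at M. Subgame-perfect outcome: (M, C) with payoffs (11, 14).
Now find the simultaneous Nash equilibrium.
Player 1's best replies: L→B; C→M; R→B.
Column's best replies: T→R; M→C; B→C.
The unique mutual best reply is (M, C), giving (11, 14).
Player 1's commitment gain: 11 − 11 = 0.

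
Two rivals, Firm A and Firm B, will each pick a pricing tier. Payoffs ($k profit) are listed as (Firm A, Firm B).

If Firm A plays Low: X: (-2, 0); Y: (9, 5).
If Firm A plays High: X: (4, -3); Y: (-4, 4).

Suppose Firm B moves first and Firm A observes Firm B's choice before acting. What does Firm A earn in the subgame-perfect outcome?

9

Backward induction with Firm B moving first.
- X: Firm A compares -2, 4 and picks High; Firm B would get -3.
- Y: Firm A compares 9, -4 and picks Low; Firm B would get 5.
Among -3, 5, the best is 5 at Y. Subgame-perfect outcome: (Low, Y) with payoffs (9, 5).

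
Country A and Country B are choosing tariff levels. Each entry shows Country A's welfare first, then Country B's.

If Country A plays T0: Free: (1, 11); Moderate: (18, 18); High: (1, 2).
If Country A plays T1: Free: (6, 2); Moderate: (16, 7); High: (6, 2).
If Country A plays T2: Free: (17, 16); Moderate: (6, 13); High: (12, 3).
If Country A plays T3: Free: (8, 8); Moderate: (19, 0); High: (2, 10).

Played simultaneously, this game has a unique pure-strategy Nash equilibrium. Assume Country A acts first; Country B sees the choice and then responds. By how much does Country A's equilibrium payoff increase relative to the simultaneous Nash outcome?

1

Work backward from Country B's decision.
- T0: Country B compares 11, 18, 2 and picks Moderate; Country A would get 18.
- T1: Country B compares 2, 7, 2 and picks Moderate; Country A would get 16.
- T2: Country B compares 16, 13, 3 and picks Free; Country A would get 17.
- T3: Country B compares 8, 0, 10 and picks High; Country A would get 2.
Among 18, 16, 17, 2, the best is 18 at T0. Subgame-perfect outcome: (T0, Moderate) with payoffs (18, 18).
Now find the simultaneous Nash equilibrium.
Country A's best replies: Free→T2; Moderate→T3; High→T2.
Country B's best replies: T0→Moderate; T1→Moderate; T2→Free; T3→High.
Only (T2, Free) has each player best-responding; Nash payoffs (17, 16).
Country A's commitment gain: 18 − 17 = 1.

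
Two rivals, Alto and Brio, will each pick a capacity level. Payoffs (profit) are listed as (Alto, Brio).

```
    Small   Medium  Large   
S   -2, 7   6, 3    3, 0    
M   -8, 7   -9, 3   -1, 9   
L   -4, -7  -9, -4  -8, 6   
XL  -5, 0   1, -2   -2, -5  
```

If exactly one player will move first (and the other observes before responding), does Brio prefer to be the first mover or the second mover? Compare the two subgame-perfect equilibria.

second

If Alto leads: Brio's best replies are S→Small, M→Large, L→Large, XL→Small; Alto's induced payoffs -2, -1, -8, -5; outcome (M, Large), payoffs (-1, 9).
If Brio leads: Alto's best replies are Small→S, Medium→S, Large→S; Brio's induced payoffs 7, 3, 0; outcome (S, Small), payoffs (-2, 7).
Brio gets 7 moving first and 9 moving second, so Brio prefers to move second.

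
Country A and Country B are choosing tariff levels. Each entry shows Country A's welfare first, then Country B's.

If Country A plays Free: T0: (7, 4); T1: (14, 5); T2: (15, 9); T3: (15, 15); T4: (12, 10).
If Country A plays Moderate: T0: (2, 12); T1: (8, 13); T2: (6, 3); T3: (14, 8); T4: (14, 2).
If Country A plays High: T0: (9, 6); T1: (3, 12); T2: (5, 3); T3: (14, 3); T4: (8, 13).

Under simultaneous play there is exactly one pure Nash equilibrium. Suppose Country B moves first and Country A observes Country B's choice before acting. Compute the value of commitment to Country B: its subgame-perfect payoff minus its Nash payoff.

Country A best-responds to each possible Country B move:
- T0 → Country A plays High (best of 7, 2, 9); Country B gets 6.
- T1 → Country A plays Free (best of 14, 8, 3); Country B gets 5.
- T2 → Country A plays Free (best of 15, 6, 5); Country B gets 9.
- T3 → Country A plays Free (best of 15, 14, 14); Country B gets 15.
- T4 → Country A plays Moderate (best of 12, 14, 8); Country B gets 2.
Country B's induced payoffs are 6, 5, 9, 15, 2, so Country B commits to T3. Subgame-perfect outcome: (Free, T3) with payoffs (15, 15).
Under simultaneous play:
Country A's best replies: T0→High; T1→Free; T2→Free; T3→Free; T4→Moderate.
Country B's best replies: Free→T3; Moderate→T1; High→T4.
Only (Free, T3) has each player best-responding; Nash payoffs (15, 15).
Country B's commitment gain: 15 − 15 = 0.

0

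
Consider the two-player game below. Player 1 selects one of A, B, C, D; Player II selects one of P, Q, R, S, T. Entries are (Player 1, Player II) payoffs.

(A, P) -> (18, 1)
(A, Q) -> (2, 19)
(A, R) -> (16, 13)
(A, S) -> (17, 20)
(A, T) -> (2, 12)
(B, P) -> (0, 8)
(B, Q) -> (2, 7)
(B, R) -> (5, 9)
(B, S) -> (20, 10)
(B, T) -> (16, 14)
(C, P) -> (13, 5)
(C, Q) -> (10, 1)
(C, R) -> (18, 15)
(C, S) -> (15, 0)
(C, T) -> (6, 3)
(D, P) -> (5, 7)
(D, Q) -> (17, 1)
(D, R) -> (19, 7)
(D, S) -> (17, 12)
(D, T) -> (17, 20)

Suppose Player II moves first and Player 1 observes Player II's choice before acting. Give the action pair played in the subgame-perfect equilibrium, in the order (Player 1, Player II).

(D, T)

Solve by backward induction (Player II leads).
- P: Player 1 compares 18, 0, 13, 5 and picks A; Player II would get 1.
- Q: Player 1 compares 2, 2, 10, 17 and picks D; Player II would get 1.
- R: Player 1 compares 16, 5, 18, 19 and picks D; Player II would get 7.
- S: Player 1 compares 17, 20, 15, 17 and picks B; Player II would get 10.
- T: Player 1 compares 2, 16, 6, 17 and picks D; Player II would get 20.
Maximizing over 1, 1, 7, 10, 20, Player II chooses T. Subgame-perfect outcome: (D, T) with payoffs (17, 20).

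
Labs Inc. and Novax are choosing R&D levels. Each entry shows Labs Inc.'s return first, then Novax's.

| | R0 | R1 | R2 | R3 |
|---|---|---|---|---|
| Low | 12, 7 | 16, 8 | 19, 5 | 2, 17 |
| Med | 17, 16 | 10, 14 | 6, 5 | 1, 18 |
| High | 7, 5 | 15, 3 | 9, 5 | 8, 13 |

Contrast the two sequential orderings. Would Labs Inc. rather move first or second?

If Labs Inc. leads: Novax's best replies are Low→R3, Med→R3, High→R3; Labs Inc.'s induced payoffs 2, 1, 8; outcome (High, R3), payoffs (8, 13).
If Novax leads: Labs Inc.'s best replies are R0→Med, R1→Low, R2→Low, R3→High; Novax's induced payoffs 16, 8, 5, 13; outcome (Med, R0), payoffs (17, 16).
Labs Inc. gets 8 moving first and 17 moving second, so Labs Inc. prefers to move second.

second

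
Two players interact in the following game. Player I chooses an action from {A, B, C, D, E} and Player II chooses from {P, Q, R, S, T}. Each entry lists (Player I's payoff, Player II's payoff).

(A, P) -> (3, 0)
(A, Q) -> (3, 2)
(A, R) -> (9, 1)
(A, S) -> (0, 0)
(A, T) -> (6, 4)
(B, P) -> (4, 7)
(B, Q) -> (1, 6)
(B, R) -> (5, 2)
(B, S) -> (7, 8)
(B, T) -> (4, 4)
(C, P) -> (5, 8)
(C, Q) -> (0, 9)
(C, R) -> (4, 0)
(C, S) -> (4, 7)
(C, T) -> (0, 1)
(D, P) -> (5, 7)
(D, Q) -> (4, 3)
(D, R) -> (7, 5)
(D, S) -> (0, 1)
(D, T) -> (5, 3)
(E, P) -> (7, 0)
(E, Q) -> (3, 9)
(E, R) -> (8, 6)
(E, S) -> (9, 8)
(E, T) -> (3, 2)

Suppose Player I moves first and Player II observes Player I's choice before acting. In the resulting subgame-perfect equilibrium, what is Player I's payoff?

7

Player II best-responds to each possible Player I move:
- A: Player II compares 0, 2, 1, 0, 4 and picks T; Player I would get 6.
- B: Player II compares 7, 6, 2, 8, 4 and picks S; Player I would get 7.
- C: Player II compares 8, 9, 0, 7, 1 and picks Q; Player I would get 0.
- D: Player II compares 7, 3, 5, 1, 3 and picks P; Player I would get 5.
- E: Player II compares 0, 9, 6, 8, 2 and picks Q; Player I would get 3.
Maximizing over 6, 7, 0, 5, 3, Player I chooses B. Subgame-perfect outcome: (B, S) with payoffs (7, 8).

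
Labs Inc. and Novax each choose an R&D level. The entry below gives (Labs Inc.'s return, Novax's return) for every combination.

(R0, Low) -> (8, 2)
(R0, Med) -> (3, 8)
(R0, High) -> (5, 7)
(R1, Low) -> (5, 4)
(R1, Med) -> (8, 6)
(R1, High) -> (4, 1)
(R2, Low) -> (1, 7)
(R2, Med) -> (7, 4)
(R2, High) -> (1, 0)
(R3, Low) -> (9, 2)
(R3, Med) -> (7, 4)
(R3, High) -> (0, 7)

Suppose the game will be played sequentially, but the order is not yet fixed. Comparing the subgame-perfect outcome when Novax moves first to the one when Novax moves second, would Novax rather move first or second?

If Labs Inc. leads: Novax's best replies are R0→Med, R1→Med, R2→Low, R3→High; Labs Inc.'s induced payoffs 3, 8, 1, 0; outcome (R1, Med), payoffs (8, 6).
If Novax leads: Labs Inc.'s best replies are Low→R3, Med→R1, High→R0; Novax's induced payoffs 2, 6, 7; outcome (R0, High), payoffs (5, 7).
Novax gets 7 moving first and 6 moving second, so Novax prefers to move first.

first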